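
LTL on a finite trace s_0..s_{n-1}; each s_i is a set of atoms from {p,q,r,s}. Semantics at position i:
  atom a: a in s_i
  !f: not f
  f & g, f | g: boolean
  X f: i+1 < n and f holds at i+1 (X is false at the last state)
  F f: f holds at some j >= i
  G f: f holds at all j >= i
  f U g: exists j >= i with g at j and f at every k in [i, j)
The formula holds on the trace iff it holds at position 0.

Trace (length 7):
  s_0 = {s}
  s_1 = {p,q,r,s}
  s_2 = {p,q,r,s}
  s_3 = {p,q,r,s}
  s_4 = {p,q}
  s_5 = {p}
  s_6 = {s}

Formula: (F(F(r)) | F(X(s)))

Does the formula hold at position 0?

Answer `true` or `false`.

Answer: true

Derivation:
s_0={s}: (F(F(r)) | F(X(s)))=True F(F(r))=True F(r)=True r=False F(X(s))=True X(s)=True s=True
s_1={p,q,r,s}: (F(F(r)) | F(X(s)))=True F(F(r))=True F(r)=True r=True F(X(s))=True X(s)=True s=True
s_2={p,q,r,s}: (F(F(r)) | F(X(s)))=True F(F(r))=True F(r)=True r=True F(X(s))=True X(s)=True s=True
s_3={p,q,r,s}: (F(F(r)) | F(X(s)))=True F(F(r))=True F(r)=True r=True F(X(s))=True X(s)=False s=True
s_4={p,q}: (F(F(r)) | F(X(s)))=True F(F(r))=False F(r)=False r=False F(X(s))=True X(s)=False s=False
s_5={p}: (F(F(r)) | F(X(s)))=True F(F(r))=False F(r)=False r=False F(X(s))=True X(s)=True s=False
s_6={s}: (F(F(r)) | F(X(s)))=False F(F(r))=False F(r)=False r=False F(X(s))=False X(s)=False s=True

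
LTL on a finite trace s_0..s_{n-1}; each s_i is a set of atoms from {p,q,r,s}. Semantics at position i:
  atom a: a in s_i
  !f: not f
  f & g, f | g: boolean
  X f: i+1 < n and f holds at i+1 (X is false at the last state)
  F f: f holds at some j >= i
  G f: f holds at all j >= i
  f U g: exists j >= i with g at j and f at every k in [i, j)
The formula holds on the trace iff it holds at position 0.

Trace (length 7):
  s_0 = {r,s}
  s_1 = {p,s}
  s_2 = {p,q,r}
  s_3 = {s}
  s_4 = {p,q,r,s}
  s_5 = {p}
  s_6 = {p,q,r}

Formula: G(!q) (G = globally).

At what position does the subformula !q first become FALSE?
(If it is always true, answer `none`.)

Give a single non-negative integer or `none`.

s_0={r,s}: !q=True q=False
s_1={p,s}: !q=True q=False
s_2={p,q,r}: !q=False q=True
s_3={s}: !q=True q=False
s_4={p,q,r,s}: !q=False q=True
s_5={p}: !q=True q=False
s_6={p,q,r}: !q=False q=True
G(!q) holds globally = False
First violation at position 2.

Answer: 2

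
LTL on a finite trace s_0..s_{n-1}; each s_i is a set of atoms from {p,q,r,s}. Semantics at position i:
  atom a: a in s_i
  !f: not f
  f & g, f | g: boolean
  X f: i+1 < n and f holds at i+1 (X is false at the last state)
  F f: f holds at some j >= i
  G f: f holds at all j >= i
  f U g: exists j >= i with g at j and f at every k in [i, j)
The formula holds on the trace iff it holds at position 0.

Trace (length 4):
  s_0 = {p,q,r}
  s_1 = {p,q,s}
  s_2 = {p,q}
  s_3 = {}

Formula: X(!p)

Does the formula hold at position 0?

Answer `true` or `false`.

Answer: false

Derivation:
s_0={p,q,r}: X(!p)=False !p=False p=True
s_1={p,q,s}: X(!p)=False !p=False p=True
s_2={p,q}: X(!p)=True !p=False p=True
s_3={}: X(!p)=False !p=True p=False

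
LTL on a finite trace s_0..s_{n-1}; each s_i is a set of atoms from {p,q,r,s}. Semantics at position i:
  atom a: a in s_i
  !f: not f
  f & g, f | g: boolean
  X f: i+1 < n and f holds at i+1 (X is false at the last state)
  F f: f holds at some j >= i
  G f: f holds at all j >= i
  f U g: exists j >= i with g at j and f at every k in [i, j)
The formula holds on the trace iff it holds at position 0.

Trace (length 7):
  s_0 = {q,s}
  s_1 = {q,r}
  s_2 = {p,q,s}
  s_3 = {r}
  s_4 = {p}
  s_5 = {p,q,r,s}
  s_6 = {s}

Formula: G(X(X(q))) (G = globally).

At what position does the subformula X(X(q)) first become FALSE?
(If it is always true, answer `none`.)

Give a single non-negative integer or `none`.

s_0={q,s}: X(X(q))=True X(q)=True q=True
s_1={q,r}: X(X(q))=False X(q)=True q=True
s_2={p,q,s}: X(X(q))=False X(q)=False q=True
s_3={r}: X(X(q))=True X(q)=False q=False
s_4={p}: X(X(q))=False X(q)=True q=False
s_5={p,q,r,s}: X(X(q))=False X(q)=False q=True
s_6={s}: X(X(q))=False X(q)=False q=False
G(X(X(q))) holds globally = False
First violation at position 1.

Answer: 1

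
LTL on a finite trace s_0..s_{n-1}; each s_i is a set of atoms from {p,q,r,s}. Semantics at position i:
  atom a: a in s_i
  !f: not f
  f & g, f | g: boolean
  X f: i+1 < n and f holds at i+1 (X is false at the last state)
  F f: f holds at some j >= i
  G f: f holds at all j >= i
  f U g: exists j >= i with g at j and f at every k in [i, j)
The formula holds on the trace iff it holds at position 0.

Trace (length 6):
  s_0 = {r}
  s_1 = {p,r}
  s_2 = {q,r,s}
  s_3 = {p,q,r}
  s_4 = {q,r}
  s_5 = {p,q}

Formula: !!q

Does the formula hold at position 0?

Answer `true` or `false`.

Answer: false

Derivation:
s_0={r}: !!q=False !q=True q=False
s_1={p,r}: !!q=False !q=True q=False
s_2={q,r,s}: !!q=True !q=False q=True
s_3={p,q,r}: !!q=True !q=False q=True
s_4={q,r}: !!q=True !q=False q=True
s_5={p,q}: !!q=True !q=False q=True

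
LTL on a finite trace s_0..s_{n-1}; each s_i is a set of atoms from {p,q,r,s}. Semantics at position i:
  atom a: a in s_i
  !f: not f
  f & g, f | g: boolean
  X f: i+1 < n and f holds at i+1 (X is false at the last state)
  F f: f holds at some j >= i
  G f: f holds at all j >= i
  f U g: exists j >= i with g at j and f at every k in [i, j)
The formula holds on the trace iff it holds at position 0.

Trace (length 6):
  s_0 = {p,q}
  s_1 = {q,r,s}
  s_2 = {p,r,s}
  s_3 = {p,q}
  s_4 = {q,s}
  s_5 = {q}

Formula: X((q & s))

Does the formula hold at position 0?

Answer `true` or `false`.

s_0={p,q}: X((q & s))=True (q & s)=False q=True s=False
s_1={q,r,s}: X((q & s))=False (q & s)=True q=True s=True
s_2={p,r,s}: X((q & s))=False (q & s)=False q=False s=True
s_3={p,q}: X((q & s))=True (q & s)=False q=True s=False
s_4={q,s}: X((q & s))=False (q & s)=True q=True s=True
s_5={q}: X((q & s))=False (q & s)=False q=True s=False

Answer: true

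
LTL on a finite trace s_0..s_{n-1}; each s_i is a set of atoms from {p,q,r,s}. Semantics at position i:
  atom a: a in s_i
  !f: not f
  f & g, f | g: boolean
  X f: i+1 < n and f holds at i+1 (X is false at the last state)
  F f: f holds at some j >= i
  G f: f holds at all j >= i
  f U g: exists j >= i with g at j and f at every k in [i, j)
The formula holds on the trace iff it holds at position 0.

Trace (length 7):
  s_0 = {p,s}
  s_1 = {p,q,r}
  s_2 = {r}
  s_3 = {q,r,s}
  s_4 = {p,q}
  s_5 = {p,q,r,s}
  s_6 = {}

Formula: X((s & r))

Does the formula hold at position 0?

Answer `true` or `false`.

s_0={p,s}: X((s & r))=False (s & r)=False s=True r=False
s_1={p,q,r}: X((s & r))=False (s & r)=False s=False r=True
s_2={r}: X((s & r))=True (s & r)=False s=False r=True
s_3={q,r,s}: X((s & r))=False (s & r)=True s=True r=True
s_4={p,q}: X((s & r))=True (s & r)=False s=False r=False
s_5={p,q,r,s}: X((s & r))=False (s & r)=True s=True r=True
s_6={}: X((s & r))=False (s & r)=False s=False r=False

Answer: false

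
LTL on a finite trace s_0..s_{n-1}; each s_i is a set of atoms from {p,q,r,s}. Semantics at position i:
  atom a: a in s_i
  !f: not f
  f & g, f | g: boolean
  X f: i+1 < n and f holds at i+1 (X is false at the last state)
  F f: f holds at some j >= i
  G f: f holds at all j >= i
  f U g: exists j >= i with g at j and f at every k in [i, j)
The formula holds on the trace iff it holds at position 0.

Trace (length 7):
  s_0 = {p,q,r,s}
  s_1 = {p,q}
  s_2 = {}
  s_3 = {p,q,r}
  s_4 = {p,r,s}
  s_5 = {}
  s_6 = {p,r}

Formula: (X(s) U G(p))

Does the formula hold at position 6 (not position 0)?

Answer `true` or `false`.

s_0={p,q,r,s}: (X(s) U G(p))=False X(s)=False s=True G(p)=False p=True
s_1={p,q}: (X(s) U G(p))=False X(s)=False s=False G(p)=False p=True
s_2={}: (X(s) U G(p))=False X(s)=False s=False G(p)=False p=False
s_3={p,q,r}: (X(s) U G(p))=False X(s)=True s=False G(p)=False p=True
s_4={p,r,s}: (X(s) U G(p))=False X(s)=False s=True G(p)=False p=True
s_5={}: (X(s) U G(p))=False X(s)=False s=False G(p)=False p=False
s_6={p,r}: (X(s) U G(p))=True X(s)=False s=False G(p)=True p=True
Evaluating at position 6: result = True

Answer: true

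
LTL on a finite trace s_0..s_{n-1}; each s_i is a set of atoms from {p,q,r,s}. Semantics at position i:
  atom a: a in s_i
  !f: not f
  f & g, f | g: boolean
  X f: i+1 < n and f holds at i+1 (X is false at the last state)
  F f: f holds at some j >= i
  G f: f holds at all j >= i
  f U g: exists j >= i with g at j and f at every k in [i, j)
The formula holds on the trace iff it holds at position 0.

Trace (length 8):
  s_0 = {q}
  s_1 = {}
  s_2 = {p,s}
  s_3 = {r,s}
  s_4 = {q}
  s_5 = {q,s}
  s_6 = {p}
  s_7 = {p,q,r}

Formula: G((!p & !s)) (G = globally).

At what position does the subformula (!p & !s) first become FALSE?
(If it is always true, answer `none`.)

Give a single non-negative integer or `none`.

Answer: 2

Derivation:
s_0={q}: (!p & !s)=True !p=True p=False !s=True s=False
s_1={}: (!p & !s)=True !p=True p=False !s=True s=False
s_2={p,s}: (!p & !s)=False !p=False p=True !s=False s=True
s_3={r,s}: (!p & !s)=False !p=True p=False !s=False s=True
s_4={q}: (!p & !s)=True !p=True p=False !s=True s=False
s_5={q,s}: (!p & !s)=False !p=True p=False !s=False s=True
s_6={p}: (!p & !s)=False !p=False p=True !s=True s=False
s_7={p,q,r}: (!p & !s)=False !p=False p=True !s=True s=False
G((!p & !s)) holds globally = False
First violation at position 2.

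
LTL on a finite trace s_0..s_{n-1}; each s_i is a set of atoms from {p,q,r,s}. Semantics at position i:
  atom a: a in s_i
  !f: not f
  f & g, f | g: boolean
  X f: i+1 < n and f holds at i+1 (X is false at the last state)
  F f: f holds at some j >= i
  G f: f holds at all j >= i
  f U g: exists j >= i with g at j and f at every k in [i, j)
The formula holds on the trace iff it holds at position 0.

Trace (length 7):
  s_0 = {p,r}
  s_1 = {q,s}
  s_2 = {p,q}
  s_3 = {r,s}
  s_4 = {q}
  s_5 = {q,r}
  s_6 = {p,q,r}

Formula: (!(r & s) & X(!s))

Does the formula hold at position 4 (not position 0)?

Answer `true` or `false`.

Answer: true

Derivation:
s_0={p,r}: (!(r & s) & X(!s))=False !(r & s)=True (r & s)=False r=True s=False X(!s)=False !s=True
s_1={q,s}: (!(r & s) & X(!s))=True !(r & s)=True (r & s)=False r=False s=True X(!s)=True !s=False
s_2={p,q}: (!(r & s) & X(!s))=False !(r & s)=True (r & s)=False r=False s=False X(!s)=False !s=True
s_3={r,s}: (!(r & s) & X(!s))=False !(r & s)=False (r & s)=True r=True s=True X(!s)=True !s=False
s_4={q}: (!(r & s) & X(!s))=True !(r & s)=True (r & s)=False r=False s=False X(!s)=True !s=True
s_5={q,r}: (!(r & s) & X(!s))=True !(r & s)=True (r & s)=False r=True s=False X(!s)=True !s=True
s_6={p,q,r}: (!(r & s) & X(!s))=False !(r & s)=True (r & s)=False r=True s=False X(!s)=False !s=True
Evaluating at position 4: result = True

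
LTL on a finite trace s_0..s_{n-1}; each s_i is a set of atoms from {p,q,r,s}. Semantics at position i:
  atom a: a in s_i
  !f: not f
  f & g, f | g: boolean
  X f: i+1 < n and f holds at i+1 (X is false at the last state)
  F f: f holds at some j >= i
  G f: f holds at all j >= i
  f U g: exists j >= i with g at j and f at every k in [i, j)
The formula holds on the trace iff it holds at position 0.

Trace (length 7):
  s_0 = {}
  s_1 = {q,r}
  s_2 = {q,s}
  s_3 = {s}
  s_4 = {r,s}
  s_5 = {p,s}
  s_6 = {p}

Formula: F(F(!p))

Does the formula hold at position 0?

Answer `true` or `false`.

Answer: true

Derivation:
s_0={}: F(F(!p))=True F(!p)=True !p=True p=False
s_1={q,r}: F(F(!p))=True F(!p)=True !p=True p=False
s_2={q,s}: F(F(!p))=True F(!p)=True !p=True p=False
s_3={s}: F(F(!p))=True F(!p)=True !p=True p=False
s_4={r,s}: F(F(!p))=True F(!p)=True !p=True p=False
s_5={p,s}: F(F(!p))=False F(!p)=False !p=False p=True
s_6={p}: F(F(!p))=False F(!p)=False !p=False p=True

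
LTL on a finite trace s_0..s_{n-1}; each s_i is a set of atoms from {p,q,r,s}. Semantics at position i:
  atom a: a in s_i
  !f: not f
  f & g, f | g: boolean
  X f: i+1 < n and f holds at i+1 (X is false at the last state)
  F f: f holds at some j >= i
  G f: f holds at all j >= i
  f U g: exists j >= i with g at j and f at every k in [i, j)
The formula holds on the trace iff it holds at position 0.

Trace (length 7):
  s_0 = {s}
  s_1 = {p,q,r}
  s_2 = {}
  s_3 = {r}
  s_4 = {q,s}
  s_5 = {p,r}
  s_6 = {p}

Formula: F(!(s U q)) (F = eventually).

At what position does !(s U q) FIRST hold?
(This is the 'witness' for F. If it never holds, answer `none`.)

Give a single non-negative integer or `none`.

Answer: 2

Derivation:
s_0={s}: !(s U q)=False (s U q)=True s=True q=False
s_1={p,q,r}: !(s U q)=False (s U q)=True s=False q=True
s_2={}: !(s U q)=True (s U q)=False s=False q=False
s_3={r}: !(s U q)=True (s U q)=False s=False q=False
s_4={q,s}: !(s U q)=False (s U q)=True s=True q=True
s_5={p,r}: !(s U q)=True (s U q)=False s=False q=False
s_6={p}: !(s U q)=True (s U q)=False s=False q=False
F(!(s U q)) holds; first witness at position 2.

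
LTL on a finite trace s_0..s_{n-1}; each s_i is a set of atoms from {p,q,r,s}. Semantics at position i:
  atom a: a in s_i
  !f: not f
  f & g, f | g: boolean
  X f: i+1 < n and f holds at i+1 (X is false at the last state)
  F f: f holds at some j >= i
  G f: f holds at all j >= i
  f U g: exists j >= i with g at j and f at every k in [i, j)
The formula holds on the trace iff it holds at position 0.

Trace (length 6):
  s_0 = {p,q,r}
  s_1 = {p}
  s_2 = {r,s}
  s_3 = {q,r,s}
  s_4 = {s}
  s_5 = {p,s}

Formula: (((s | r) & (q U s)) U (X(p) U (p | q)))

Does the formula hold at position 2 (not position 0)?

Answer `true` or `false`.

s_0={p,q,r}: (((s | r) & (q U s)) U (X(p) U (p | q)))=True ((s | r) & (q U s))=False (s | r)=True s=False r=True (q U s)=False q=True (X(p) U (p | q))=True X(p)=True p=True (p | q)=True
s_1={p}: (((s | r) & (q U s)) U (X(p) U (p | q)))=True ((s | r) & (q U s))=False (s | r)=False s=False r=False (q U s)=False q=False (X(p) U (p | q))=True X(p)=False p=True (p | q)=True
s_2={r,s}: (((s | r) & (q U s)) U (X(p) U (p | q)))=True ((s | r) & (q U s))=True (s | r)=True s=True r=True (q U s)=True q=False (X(p) U (p | q))=False X(p)=False p=False (p | q)=False
s_3={q,r,s}: (((s | r) & (q U s)) U (X(p) U (p | q)))=True ((s | r) & (q U s))=True (s | r)=True s=True r=True (q U s)=True q=True (X(p) U (p | q))=True X(p)=False p=False (p | q)=True
s_4={s}: (((s | r) & (q U s)) U (X(p) U (p | q)))=True ((s | r) & (q U s))=True (s | r)=True s=True r=False (q U s)=True q=False (X(p) U (p | q))=True X(p)=True p=False (p | q)=False
s_5={p,s}: (((s | r) & (q U s)) U (X(p) U (p | q)))=True ((s | r) & (q U s))=True (s | r)=True s=True r=False (q U s)=True q=False (X(p) U (p | q))=True X(p)=False p=True (p | q)=True
Evaluating at position 2: result = True

Answer: true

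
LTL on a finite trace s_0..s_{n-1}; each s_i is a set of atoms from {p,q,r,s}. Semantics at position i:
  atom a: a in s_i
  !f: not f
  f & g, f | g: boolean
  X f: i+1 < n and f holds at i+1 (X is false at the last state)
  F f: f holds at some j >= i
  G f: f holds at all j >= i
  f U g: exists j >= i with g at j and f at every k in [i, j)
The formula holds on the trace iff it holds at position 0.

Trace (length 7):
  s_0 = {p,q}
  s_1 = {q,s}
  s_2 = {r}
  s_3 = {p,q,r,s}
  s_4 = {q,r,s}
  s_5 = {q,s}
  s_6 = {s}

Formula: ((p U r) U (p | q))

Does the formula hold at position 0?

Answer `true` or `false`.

s_0={p,q}: ((p U r) U (p | q))=True (p U r)=False p=True r=False (p | q)=True q=True
s_1={q,s}: ((p U r) U (p | q))=True (p U r)=False p=False r=False (p | q)=True q=True
s_2={r}: ((p U r) U (p | q))=True (p U r)=True p=False r=True (p | q)=False q=False
s_3={p,q,r,s}: ((p U r) U (p | q))=True (p U r)=True p=True r=True (p | q)=True q=True
s_4={q,r,s}: ((p U r) U (p | q))=True (p U r)=True p=False r=True (p | q)=True q=True
s_5={q,s}: ((p U r) U (p | q))=True (p U r)=False p=False r=False (p | q)=True q=True
s_6={s}: ((p U r) U (p | q))=False (p U r)=False p=False r=False (p | q)=False q=False

Answer: true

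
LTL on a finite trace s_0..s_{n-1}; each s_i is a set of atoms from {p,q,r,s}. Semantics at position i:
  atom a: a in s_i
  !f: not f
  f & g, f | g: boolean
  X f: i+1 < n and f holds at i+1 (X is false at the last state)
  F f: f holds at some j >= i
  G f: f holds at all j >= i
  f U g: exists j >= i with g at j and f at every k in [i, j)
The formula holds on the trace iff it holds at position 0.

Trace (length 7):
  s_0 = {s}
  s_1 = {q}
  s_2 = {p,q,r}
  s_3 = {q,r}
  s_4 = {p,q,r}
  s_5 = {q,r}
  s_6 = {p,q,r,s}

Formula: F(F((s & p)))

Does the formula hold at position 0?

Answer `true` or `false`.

s_0={s}: F(F((s & p)))=True F((s & p))=True (s & p)=False s=True p=False
s_1={q}: F(F((s & p)))=True F((s & p))=True (s & p)=False s=False p=False
s_2={p,q,r}: F(F((s & p)))=True F((s & p))=True (s & p)=False s=False p=True
s_3={q,r}: F(F((s & p)))=True F((s & p))=True (s & p)=False s=False p=False
s_4={p,q,r}: F(F((s & p)))=True F((s & p))=True (s & p)=False s=False p=True
s_5={q,r}: F(F((s & p)))=True F((s & p))=True (s & p)=False s=False p=False
s_6={p,q,r,s}: F(F((s & p)))=True F((s & p))=True (s & p)=True s=True p=True

Answer: true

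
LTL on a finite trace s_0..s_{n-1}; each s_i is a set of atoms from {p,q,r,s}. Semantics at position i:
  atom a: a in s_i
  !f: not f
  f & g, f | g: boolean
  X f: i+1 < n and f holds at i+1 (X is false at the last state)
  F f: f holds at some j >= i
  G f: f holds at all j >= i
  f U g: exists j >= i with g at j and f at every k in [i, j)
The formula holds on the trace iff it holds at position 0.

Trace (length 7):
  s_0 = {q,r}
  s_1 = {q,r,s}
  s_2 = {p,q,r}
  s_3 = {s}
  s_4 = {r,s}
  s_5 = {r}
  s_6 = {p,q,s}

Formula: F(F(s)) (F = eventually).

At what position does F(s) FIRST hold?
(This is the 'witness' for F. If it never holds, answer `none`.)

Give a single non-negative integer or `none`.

s_0={q,r}: F(s)=True s=False
s_1={q,r,s}: F(s)=True s=True
s_2={p,q,r}: F(s)=True s=False
s_3={s}: F(s)=True s=True
s_4={r,s}: F(s)=True s=True
s_5={r}: F(s)=True s=False
s_6={p,q,s}: F(s)=True s=True
F(F(s)) holds; first witness at position 0.

Answer: 0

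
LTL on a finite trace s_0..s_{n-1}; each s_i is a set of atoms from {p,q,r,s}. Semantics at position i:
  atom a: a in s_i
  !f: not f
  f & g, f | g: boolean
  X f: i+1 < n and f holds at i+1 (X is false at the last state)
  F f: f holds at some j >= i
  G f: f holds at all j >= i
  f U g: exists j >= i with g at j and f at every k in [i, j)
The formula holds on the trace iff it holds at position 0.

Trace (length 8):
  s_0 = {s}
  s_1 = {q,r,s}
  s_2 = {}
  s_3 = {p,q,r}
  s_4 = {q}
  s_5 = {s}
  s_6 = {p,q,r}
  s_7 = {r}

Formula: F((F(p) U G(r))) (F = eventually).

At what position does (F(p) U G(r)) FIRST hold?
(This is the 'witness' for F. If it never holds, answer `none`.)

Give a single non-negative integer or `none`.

Answer: 0

Derivation:
s_0={s}: (F(p) U G(r))=True F(p)=True p=False G(r)=False r=False
s_1={q,r,s}: (F(p) U G(r))=True F(p)=True p=False G(r)=False r=True
s_2={}: (F(p) U G(r))=True F(p)=True p=False G(r)=False r=False
s_3={p,q,r}: (F(p) U G(r))=True F(p)=True p=True G(r)=False r=True
s_4={q}: (F(p) U G(r))=True F(p)=True p=False G(r)=False r=False
s_5={s}: (F(p) U G(r))=True F(p)=True p=False G(r)=False r=False
s_6={p,q,r}: (F(p) U G(r))=True F(p)=True p=True G(r)=True r=True
s_7={r}: (F(p) U G(r))=True F(p)=False p=False G(r)=True r=True
F((F(p) U G(r))) holds; first witness at position 0.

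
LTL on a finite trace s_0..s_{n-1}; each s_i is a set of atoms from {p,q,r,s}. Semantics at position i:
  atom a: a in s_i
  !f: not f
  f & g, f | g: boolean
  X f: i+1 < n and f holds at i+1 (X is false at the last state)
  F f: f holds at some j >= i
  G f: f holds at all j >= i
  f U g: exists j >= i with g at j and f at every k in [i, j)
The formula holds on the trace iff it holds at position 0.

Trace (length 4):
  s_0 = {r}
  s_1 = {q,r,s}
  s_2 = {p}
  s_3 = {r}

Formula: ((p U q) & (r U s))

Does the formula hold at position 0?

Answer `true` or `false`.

Answer: false

Derivation:
s_0={r}: ((p U q) & (r U s))=False (p U q)=False p=False q=False (r U s)=True r=True s=False
s_1={q,r,s}: ((p U q) & (r U s))=True (p U q)=True p=False q=True (r U s)=True r=True s=True
s_2={p}: ((p U q) & (r U s))=False (p U q)=False p=True q=False (r U s)=False r=False s=False
s_3={r}: ((p U q) & (r U s))=False (p U q)=False p=False q=False (r U s)=False r=True s=False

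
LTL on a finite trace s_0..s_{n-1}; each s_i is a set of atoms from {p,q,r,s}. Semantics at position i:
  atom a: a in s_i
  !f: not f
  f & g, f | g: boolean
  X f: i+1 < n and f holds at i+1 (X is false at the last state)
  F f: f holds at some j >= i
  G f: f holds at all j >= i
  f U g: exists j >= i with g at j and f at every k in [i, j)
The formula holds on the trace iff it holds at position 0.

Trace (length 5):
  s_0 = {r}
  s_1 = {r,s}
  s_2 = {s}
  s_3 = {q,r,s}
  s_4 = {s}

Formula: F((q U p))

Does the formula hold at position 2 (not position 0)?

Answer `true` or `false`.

s_0={r}: F((q U p))=False (q U p)=False q=False p=False
s_1={r,s}: F((q U p))=False (q U p)=False q=False p=False
s_2={s}: F((q U p))=False (q U p)=False q=False p=False
s_3={q,r,s}: F((q U p))=False (q U p)=False q=True p=False
s_4={s}: F((q U p))=False (q U p)=False q=False p=False
Evaluating at position 2: result = False

Answer: false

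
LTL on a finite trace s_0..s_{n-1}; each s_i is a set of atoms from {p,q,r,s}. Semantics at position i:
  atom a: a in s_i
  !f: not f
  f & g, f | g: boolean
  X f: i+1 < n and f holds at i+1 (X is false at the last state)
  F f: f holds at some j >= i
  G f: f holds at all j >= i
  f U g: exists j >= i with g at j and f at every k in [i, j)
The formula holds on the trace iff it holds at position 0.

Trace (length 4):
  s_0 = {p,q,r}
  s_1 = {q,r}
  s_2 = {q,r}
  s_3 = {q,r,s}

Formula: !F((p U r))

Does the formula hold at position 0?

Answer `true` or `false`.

Answer: false

Derivation:
s_0={p,q,r}: !F((p U r))=False F((p U r))=True (p U r)=True p=True r=True
s_1={q,r}: !F((p U r))=False F((p U r))=True (p U r)=True p=False r=True
s_2={q,r}: !F((p U r))=False F((p U r))=True (p U r)=True p=False r=True
s_3={q,r,s}: !F((p U r))=False F((p U r))=True (p U r)=True p=False r=True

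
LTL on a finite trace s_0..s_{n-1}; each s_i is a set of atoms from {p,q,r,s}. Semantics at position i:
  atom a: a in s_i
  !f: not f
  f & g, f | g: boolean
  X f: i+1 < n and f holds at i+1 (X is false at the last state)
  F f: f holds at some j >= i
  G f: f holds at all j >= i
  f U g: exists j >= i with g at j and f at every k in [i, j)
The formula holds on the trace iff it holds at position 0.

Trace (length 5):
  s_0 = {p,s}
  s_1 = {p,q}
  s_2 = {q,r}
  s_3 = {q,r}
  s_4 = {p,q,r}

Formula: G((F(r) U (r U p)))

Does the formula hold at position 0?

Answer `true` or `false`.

s_0={p,s}: G((F(r) U (r U p)))=True (F(r) U (r U p))=True F(r)=True r=False (r U p)=True p=True
s_1={p,q}: G((F(r) U (r U p)))=True (F(r) U (r U p))=True F(r)=True r=False (r U p)=True p=True
s_2={q,r}: G((F(r) U (r U p)))=True (F(r) U (r U p))=True F(r)=True r=True (r U p)=True p=False
s_3={q,r}: G((F(r) U (r U p)))=True (F(r) U (r U p))=True F(r)=True r=True (r U p)=True p=False
s_4={p,q,r}: G((F(r) U (r U p)))=True (F(r) U (r U p))=True F(r)=True r=True (r U p)=True p=True

Answer: true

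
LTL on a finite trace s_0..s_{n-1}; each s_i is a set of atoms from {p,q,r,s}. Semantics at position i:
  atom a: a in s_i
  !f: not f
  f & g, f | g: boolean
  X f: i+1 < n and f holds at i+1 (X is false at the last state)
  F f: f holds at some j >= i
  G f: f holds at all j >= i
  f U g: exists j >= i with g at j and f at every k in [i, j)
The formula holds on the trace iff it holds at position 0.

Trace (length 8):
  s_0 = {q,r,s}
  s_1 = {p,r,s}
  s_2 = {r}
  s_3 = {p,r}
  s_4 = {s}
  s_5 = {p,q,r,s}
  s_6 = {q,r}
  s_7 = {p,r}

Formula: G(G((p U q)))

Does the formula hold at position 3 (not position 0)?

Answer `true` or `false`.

Answer: false

Derivation:
s_0={q,r,s}: G(G((p U q)))=False G((p U q))=False (p U q)=True p=False q=True
s_1={p,r,s}: G(G((p U q)))=False G((p U q))=False (p U q)=False p=True q=False
s_2={r}: G(G((p U q)))=False G((p U q))=False (p U q)=False p=False q=False
s_3={p,r}: G(G((p U q)))=False G((p U q))=False (p U q)=False p=True q=False
s_4={s}: G(G((p U q)))=False G((p U q))=False (p U q)=False p=False q=False
s_5={p,q,r,s}: G(G((p U q)))=False G((p U q))=False (p U q)=True p=True q=True
s_6={q,r}: G(G((p U q)))=False G((p U q))=False (p U q)=True p=False q=True
s_7={p,r}: G(G((p U q)))=False G((p U q))=False (p U q)=False p=True q=False
Evaluating at position 3: result = False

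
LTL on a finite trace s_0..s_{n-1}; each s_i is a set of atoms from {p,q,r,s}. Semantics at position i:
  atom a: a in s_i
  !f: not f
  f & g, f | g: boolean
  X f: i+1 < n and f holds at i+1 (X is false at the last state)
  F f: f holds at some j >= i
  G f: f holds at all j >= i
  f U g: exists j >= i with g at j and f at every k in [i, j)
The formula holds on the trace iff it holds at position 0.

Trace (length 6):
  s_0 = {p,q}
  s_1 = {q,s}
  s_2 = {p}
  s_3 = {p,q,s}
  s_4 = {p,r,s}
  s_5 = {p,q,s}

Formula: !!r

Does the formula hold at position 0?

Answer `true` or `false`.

Answer: false

Derivation:
s_0={p,q}: !!r=False !r=True r=False
s_1={q,s}: !!r=False !r=True r=False
s_2={p}: !!r=False !r=True r=False
s_3={p,q,s}: !!r=False !r=True r=False
s_4={p,r,s}: !!r=True !r=False r=True
s_5={p,q,s}: !!r=False !r=True r=False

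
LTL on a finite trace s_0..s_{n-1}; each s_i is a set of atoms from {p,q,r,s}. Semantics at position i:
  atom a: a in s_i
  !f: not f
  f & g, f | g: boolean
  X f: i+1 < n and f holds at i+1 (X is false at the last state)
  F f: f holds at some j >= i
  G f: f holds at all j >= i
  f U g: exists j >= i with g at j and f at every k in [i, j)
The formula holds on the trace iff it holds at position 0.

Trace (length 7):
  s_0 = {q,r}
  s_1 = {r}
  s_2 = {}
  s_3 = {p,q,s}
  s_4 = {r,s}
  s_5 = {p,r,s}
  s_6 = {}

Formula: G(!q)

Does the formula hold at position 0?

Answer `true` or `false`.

s_0={q,r}: G(!q)=False !q=False q=True
s_1={r}: G(!q)=False !q=True q=False
s_2={}: G(!q)=False !q=True q=False
s_3={p,q,s}: G(!q)=False !q=False q=True
s_4={r,s}: G(!q)=True !q=True q=False
s_5={p,r,s}: G(!q)=True !q=True q=False
s_6={}: G(!q)=True !q=True q=False

Answer: false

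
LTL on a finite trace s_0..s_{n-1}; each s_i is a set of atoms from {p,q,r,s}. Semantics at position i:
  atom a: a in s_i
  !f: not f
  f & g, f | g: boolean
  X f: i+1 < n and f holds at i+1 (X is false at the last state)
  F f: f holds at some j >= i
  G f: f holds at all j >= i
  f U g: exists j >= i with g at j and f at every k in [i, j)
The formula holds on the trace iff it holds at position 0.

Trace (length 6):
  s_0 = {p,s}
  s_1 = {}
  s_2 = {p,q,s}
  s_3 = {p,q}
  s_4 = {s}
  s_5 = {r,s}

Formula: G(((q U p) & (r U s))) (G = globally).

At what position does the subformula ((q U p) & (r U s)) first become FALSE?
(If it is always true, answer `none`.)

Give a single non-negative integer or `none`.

Answer: 1

Derivation:
s_0={p,s}: ((q U p) & (r U s))=True (q U p)=True q=False p=True (r U s)=True r=False s=True
s_1={}: ((q U p) & (r U s))=False (q U p)=False q=False p=False (r U s)=False r=False s=False
s_2={p,q,s}: ((q U p) & (r U s))=True (q U p)=True q=True p=True (r U s)=True r=False s=True
s_3={p,q}: ((q U p) & (r U s))=False (q U p)=True q=True p=True (r U s)=False r=False s=False
s_4={s}: ((q U p) & (r U s))=False (q U p)=False q=False p=False (r U s)=True r=False s=True
s_5={r,s}: ((q U p) & (r U s))=False (q U p)=False q=False p=False (r U s)=True r=True s=True
G(((q U p) & (r U s))) holds globally = False
First violation at position 1.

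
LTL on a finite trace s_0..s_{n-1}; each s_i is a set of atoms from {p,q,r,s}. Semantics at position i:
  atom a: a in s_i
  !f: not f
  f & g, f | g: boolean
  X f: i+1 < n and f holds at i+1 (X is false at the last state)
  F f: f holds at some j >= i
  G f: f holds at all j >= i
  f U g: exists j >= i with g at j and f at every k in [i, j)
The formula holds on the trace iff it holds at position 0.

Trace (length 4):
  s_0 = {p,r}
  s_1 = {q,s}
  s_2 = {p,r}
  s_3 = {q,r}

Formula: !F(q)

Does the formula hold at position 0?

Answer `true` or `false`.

Answer: false

Derivation:
s_0={p,r}: !F(q)=False F(q)=True q=False
s_1={q,s}: !F(q)=False F(q)=True q=True
s_2={p,r}: !F(q)=False F(q)=True q=False
s_3={q,r}: !F(q)=False F(q)=True q=True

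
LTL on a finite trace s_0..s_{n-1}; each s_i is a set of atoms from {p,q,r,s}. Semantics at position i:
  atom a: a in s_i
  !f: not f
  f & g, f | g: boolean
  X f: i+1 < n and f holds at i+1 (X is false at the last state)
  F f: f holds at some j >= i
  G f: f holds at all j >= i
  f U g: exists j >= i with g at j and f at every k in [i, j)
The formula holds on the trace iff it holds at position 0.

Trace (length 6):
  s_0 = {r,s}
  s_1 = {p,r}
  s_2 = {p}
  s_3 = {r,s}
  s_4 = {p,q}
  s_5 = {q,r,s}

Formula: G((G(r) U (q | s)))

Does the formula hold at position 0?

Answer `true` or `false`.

s_0={r,s}: G((G(r) U (q | s)))=False (G(r) U (q | s))=True G(r)=False r=True (q | s)=True q=False s=True
s_1={p,r}: G((G(r) U (q | s)))=False (G(r) U (q | s))=False G(r)=False r=True (q | s)=False q=False s=False
s_2={p}: G((G(r) U (q | s)))=False (G(r) U (q | s))=False G(r)=False r=False (q | s)=False q=False s=False
s_3={r,s}: G((G(r) U (q | s)))=True (G(r) U (q | s))=True G(r)=False r=True (q | s)=True q=False s=True
s_4={p,q}: G((G(r) U (q | s)))=True (G(r) U (q | s))=True G(r)=False r=False (q | s)=True q=True s=False
s_5={q,r,s}: G((G(r) U (q | s)))=True (G(r) U (q | s))=True G(r)=True r=True (q | s)=True q=True s=True

Answer: false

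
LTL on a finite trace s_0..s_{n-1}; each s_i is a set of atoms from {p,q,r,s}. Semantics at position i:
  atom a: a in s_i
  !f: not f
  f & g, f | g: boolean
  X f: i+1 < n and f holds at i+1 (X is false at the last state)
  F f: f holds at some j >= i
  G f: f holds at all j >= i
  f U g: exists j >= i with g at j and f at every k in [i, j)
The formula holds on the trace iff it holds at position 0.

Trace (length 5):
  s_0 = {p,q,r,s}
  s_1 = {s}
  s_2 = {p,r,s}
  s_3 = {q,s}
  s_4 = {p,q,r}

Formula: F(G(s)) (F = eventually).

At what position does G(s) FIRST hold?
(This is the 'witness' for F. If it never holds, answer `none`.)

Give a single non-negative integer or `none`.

Answer: none

Derivation:
s_0={p,q,r,s}: G(s)=False s=True
s_1={s}: G(s)=False s=True
s_2={p,r,s}: G(s)=False s=True
s_3={q,s}: G(s)=False s=True
s_4={p,q,r}: G(s)=False s=False
F(G(s)) does not hold (no witness exists).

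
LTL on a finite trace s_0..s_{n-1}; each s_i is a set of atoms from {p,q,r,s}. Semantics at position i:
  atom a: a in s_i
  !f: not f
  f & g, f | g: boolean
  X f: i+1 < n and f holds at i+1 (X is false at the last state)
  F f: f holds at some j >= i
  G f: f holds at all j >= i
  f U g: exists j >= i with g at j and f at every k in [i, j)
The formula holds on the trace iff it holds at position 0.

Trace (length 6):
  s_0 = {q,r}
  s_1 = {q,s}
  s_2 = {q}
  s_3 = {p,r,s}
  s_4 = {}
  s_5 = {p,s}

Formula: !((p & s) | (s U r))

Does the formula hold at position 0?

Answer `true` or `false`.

Answer: false

Derivation:
s_0={q,r}: !((p & s) | (s U r))=False ((p & s) | (s U r))=True (p & s)=False p=False s=False (s U r)=True r=True
s_1={q,s}: !((p & s) | (s U r))=True ((p & s) | (s U r))=False (p & s)=False p=False s=True (s U r)=False r=False
s_2={q}: !((p & s) | (s U r))=True ((p & s) | (s U r))=False (p & s)=False p=False s=False (s U r)=False r=False
s_3={p,r,s}: !((p & s) | (s U r))=False ((p & s) | (s U r))=True (p & s)=True p=True s=True (s U r)=True r=True
s_4={}: !((p & s) | (s U r))=True ((p & s) | (s U r))=False (p & s)=False p=False s=False (s U r)=False r=False
s_5={p,s}: !((p & s) | (s U r))=False ((p & s) | (s U r))=True (p & s)=True p=True s=True (s U r)=False r=False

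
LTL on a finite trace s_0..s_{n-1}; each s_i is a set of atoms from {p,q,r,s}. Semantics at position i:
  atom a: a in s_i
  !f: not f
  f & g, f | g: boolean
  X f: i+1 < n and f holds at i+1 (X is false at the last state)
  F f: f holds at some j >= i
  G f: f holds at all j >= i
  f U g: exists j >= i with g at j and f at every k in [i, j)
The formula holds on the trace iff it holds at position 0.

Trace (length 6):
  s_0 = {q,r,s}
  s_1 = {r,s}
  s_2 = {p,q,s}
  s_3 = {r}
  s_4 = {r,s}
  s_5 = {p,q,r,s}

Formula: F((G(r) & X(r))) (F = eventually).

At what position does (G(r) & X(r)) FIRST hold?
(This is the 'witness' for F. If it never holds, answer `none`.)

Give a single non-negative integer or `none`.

Answer: 3

Derivation:
s_0={q,r,s}: (G(r) & X(r))=False G(r)=False r=True X(r)=True
s_1={r,s}: (G(r) & X(r))=False G(r)=False r=True X(r)=False
s_2={p,q,s}: (G(r) & X(r))=False G(r)=False r=False X(r)=True
s_3={r}: (G(r) & X(r))=True G(r)=True r=True X(r)=True
s_4={r,s}: (G(r) & X(r))=True G(r)=True r=True X(r)=True
s_5={p,q,r,s}: (G(r) & X(r))=False G(r)=True r=True X(r)=False
F((G(r) & X(r))) holds; first witness at position 3.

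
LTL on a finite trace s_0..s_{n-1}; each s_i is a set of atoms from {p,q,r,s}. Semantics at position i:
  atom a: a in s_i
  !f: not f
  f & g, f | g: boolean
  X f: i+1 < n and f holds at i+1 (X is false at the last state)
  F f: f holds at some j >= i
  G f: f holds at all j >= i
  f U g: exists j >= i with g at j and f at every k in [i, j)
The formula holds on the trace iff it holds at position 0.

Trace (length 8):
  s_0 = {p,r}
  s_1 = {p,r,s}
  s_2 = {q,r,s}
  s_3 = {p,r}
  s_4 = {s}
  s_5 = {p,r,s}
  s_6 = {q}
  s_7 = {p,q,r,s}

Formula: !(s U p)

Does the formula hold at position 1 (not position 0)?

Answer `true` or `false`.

s_0={p,r}: !(s U p)=False (s U p)=True s=False p=True
s_1={p,r,s}: !(s U p)=False (s U p)=True s=True p=True
s_2={q,r,s}: !(s U p)=False (s U p)=True s=True p=False
s_3={p,r}: !(s U p)=False (s U p)=True s=False p=True
s_4={s}: !(s U p)=False (s U p)=True s=True p=False
s_5={p,r,s}: !(s U p)=False (s U p)=True s=True p=True
s_6={q}: !(s U p)=True (s U p)=False s=False p=False
s_7={p,q,r,s}: !(s U p)=False (s U p)=True s=True p=True
Evaluating at position 1: result = False

Answer: false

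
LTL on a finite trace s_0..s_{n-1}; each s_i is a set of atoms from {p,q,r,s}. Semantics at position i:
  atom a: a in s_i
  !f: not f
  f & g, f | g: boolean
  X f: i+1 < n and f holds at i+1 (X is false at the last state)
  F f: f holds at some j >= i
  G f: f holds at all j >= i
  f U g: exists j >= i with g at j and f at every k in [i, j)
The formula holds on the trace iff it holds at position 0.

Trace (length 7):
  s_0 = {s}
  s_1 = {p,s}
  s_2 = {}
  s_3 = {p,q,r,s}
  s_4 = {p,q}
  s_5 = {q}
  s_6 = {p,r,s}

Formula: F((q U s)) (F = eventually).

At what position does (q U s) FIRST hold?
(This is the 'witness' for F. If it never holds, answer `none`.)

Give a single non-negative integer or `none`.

s_0={s}: (q U s)=True q=False s=True
s_1={p,s}: (q U s)=True q=False s=True
s_2={}: (q U s)=False q=False s=False
s_3={p,q,r,s}: (q U s)=True q=True s=True
s_4={p,q}: (q U s)=True q=True s=False
s_5={q}: (q U s)=True q=True s=False
s_6={p,r,s}: (q U s)=True q=False s=True
F((q U s)) holds; first witness at position 0.

Answer: 0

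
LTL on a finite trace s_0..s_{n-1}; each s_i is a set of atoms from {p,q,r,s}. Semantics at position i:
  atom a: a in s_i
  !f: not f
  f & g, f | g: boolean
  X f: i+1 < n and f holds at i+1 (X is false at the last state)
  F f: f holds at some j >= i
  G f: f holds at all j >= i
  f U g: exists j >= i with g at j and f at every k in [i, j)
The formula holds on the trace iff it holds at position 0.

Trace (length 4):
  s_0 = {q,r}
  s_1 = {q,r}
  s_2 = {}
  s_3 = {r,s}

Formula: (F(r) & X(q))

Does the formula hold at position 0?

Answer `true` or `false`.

Answer: true

Derivation:
s_0={q,r}: (F(r) & X(q))=True F(r)=True r=True X(q)=True q=True
s_1={q,r}: (F(r) & X(q))=False F(r)=True r=True X(q)=False q=True
s_2={}: (F(r) & X(q))=False F(r)=True r=False X(q)=False q=False
s_3={r,s}: (F(r) & X(q))=False F(r)=True r=True X(q)=False q=False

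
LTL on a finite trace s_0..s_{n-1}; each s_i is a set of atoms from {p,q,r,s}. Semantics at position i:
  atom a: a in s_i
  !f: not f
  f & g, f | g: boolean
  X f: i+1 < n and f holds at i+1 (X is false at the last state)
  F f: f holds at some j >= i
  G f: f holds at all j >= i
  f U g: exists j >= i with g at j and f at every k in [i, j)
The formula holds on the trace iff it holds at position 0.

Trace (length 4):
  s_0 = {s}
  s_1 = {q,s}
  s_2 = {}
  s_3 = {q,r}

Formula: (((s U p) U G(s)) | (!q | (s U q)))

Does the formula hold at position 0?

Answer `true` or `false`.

s_0={s}: (((s U p) U G(s)) | (!q | (s U q)))=True ((s U p) U G(s))=False (s U p)=False s=True p=False G(s)=False (!q | (s U q))=True !q=True q=False (s U q)=True
s_1={q,s}: (((s U p) U G(s)) | (!q | (s U q)))=True ((s U p) U G(s))=False (s U p)=False s=True p=False G(s)=False (!q | (s U q))=True !q=False q=True (s U q)=True
s_2={}: (((s U p) U G(s)) | (!q | (s U q)))=True ((s U p) U G(s))=False (s U p)=False s=False p=False G(s)=False (!q | (s U q))=True !q=True q=False (s U q)=False
s_3={q,r}: (((s U p) U G(s)) | (!q | (s U q)))=True ((s U p) U G(s))=False (s U p)=False s=False p=False G(s)=False (!q | (s U q))=True !q=False q=True (s U q)=True

Answer: true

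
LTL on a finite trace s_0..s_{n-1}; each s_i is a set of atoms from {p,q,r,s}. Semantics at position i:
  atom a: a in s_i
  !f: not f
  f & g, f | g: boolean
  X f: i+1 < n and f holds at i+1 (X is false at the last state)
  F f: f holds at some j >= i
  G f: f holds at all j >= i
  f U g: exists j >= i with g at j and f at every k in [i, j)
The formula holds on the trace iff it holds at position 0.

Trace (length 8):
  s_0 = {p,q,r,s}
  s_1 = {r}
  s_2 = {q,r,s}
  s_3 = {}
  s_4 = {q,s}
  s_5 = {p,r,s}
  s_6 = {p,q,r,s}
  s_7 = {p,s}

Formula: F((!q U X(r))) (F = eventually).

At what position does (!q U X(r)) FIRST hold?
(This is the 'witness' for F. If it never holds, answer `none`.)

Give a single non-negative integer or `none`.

Answer: 0

Derivation:
s_0={p,q,r,s}: (!q U X(r))=True !q=False q=True X(r)=True r=True
s_1={r}: (!q U X(r))=True !q=True q=False X(r)=True r=True
s_2={q,r,s}: (!q U X(r))=False !q=False q=True X(r)=False r=True
s_3={}: (!q U X(r))=True !q=True q=False X(r)=False r=False
s_4={q,s}: (!q U X(r))=True !q=False q=True X(r)=True r=False
s_5={p,r,s}: (!q U X(r))=True !q=True q=False X(r)=True r=True
s_6={p,q,r,s}: (!q U X(r))=False !q=False q=True X(r)=False r=True
s_7={p,s}: (!q U X(r))=False !q=True q=False X(r)=False r=False
F((!q U X(r))) holds; first witness at position 0.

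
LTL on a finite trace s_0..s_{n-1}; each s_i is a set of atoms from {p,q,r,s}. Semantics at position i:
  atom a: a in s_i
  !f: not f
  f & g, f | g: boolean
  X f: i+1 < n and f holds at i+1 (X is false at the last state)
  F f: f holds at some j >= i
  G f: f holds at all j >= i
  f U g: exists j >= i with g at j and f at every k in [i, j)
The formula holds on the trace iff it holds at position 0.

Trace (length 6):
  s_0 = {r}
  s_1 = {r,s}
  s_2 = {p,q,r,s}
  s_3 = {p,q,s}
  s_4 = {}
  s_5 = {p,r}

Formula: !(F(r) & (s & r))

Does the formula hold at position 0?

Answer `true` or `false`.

s_0={r}: !(F(r) & (s & r))=True (F(r) & (s & r))=False F(r)=True r=True (s & r)=False s=False
s_1={r,s}: !(F(r) & (s & r))=False (F(r) & (s & r))=True F(r)=True r=True (s & r)=True s=True
s_2={p,q,r,s}: !(F(r) & (s & r))=False (F(r) & (s & r))=True F(r)=True r=True (s & r)=True s=True
s_3={p,q,s}: !(F(r) & (s & r))=True (F(r) & (s & r))=False F(r)=True r=False (s & r)=False s=True
s_4={}: !(F(r) & (s & r))=True (F(r) & (s & r))=False F(r)=True r=False (s & r)=False s=False
s_5={p,r}: !(F(r) & (s & r))=True (F(r) & (s & r))=False F(r)=True r=True (s & r)=False s=False

Answer: true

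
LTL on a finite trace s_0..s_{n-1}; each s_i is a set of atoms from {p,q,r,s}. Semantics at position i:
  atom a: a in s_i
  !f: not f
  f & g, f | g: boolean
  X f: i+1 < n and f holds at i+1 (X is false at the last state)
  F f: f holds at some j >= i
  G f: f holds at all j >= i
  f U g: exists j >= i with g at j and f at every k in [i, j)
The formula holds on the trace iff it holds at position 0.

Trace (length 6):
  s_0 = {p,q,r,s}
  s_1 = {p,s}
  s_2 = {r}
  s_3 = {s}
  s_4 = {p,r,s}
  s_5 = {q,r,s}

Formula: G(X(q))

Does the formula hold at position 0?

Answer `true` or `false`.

Answer: false

Derivation:
s_0={p,q,r,s}: G(X(q))=False X(q)=False q=True
s_1={p,s}: G(X(q))=False X(q)=False q=False
s_2={r}: G(X(q))=False X(q)=False q=False
s_3={s}: G(X(q))=False X(q)=False q=False
s_4={p,r,s}: G(X(q))=False X(q)=True q=False
s_5={q,r,s}: G(X(q))=False X(q)=False q=True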